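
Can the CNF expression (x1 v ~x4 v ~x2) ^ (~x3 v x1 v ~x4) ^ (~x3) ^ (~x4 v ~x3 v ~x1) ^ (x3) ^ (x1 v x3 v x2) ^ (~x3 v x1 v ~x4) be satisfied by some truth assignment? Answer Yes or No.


Check all 16 possible truth assignments.
Number of satisfying assignments found: 0.
The formula is unsatisfiable.

No


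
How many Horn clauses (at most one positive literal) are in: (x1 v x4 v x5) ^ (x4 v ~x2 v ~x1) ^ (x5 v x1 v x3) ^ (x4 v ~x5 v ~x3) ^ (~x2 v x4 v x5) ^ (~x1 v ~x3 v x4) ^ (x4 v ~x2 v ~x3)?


A Horn clause has at most one positive literal.
Clause 1: 3 positive lit(s) -> not Horn
Clause 2: 1 positive lit(s) -> Horn
Clause 3: 3 positive lit(s) -> not Horn
Clause 4: 1 positive lit(s) -> Horn
Clause 5: 2 positive lit(s) -> not Horn
Clause 6: 1 positive lit(s) -> Horn
Clause 7: 1 positive lit(s) -> Horn
Total Horn clauses = 4.

4


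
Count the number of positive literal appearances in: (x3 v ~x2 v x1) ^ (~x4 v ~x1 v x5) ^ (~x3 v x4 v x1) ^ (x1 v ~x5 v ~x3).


Scan each clause for unnegated literals.
Clause 1: 2 positive; Clause 2: 1 positive; Clause 3: 2 positive; Clause 4: 1 positive.
Total positive literal occurrences = 6.

6


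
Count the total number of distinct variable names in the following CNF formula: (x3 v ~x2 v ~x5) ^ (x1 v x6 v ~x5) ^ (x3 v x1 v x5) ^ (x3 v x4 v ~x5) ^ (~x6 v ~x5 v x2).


Identify each distinct variable in the formula.
Variables found: x1, x2, x3, x4, x5, x6.
Total distinct variables = 6.

6


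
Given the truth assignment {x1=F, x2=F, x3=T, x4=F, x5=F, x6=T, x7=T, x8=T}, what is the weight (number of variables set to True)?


The weight is the number of variables assigned True.
True variables: x3, x6, x7, x8.
Weight = 4.

4


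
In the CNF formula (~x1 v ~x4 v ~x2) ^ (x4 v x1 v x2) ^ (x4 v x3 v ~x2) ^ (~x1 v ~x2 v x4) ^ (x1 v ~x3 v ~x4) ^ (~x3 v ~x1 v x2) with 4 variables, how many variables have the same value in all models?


Find all satisfying assignments: 5 model(s).
Check which variables have the same value in every model.
No variable is fixed across all models.
Backbone size = 0.

0


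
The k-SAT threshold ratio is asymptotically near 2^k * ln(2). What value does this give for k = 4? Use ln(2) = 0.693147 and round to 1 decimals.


Using the asymptotic formula: threshold ~ 2^k * ln(2).
2^4 = 16.
16 * 0.693147 = 11.1.

11.1


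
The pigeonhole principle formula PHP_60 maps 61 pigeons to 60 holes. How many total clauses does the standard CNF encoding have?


The PHP encoding has two parts:
1) At-least-one-hole clauses: 61 (one per pigeon, each with 60 literals).
2) At-most-one-pigeon-per-hole clauses: 60 holes * C(61,2) = 60 * 1830 = 109800.
Total clauses = 61 + 109800 = 109861.

109861


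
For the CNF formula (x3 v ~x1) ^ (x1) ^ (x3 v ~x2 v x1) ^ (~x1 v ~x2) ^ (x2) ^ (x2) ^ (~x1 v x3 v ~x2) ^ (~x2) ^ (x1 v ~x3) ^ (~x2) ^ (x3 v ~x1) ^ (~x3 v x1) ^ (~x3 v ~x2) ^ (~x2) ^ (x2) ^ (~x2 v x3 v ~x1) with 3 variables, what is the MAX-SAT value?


Enumerate all 8 truth assignments.
For each, count how many of the 16 clauses are satisfied.
The formula is not fully satisfiable, so the maximum is below 16.
Maximum simultaneously satisfiable clauses = 13.

13


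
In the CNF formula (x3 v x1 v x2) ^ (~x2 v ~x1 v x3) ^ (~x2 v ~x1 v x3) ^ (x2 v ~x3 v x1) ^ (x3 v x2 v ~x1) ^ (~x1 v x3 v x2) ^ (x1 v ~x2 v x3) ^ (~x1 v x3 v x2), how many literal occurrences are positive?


Scan each clause for unnegated literals.
Clause 1: 3 positive; Clause 2: 1 positive; Clause 3: 1 positive; Clause 4: 2 positive; Clause 5: 2 positive; Clause 6: 2 positive; Clause 7: 2 positive; Clause 8: 2 positive.
Total positive literal occurrences = 15.

15


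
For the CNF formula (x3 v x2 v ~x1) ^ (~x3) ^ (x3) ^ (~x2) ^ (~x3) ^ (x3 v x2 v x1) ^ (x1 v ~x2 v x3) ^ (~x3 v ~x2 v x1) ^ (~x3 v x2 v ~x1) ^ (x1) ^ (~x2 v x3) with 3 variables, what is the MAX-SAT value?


Enumerate all 8 truth assignments.
For each, count how many of the 11 clauses are satisfied.
The formula is not fully satisfiable, so the maximum is below 11.
Maximum simultaneously satisfiable clauses = 9.

9


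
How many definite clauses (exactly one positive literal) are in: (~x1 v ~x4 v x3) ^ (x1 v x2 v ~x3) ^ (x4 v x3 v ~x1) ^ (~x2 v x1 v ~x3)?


A definite clause has exactly one positive literal.
Clause 1: 1 positive -> definite
Clause 2: 2 positive -> not definite
Clause 3: 2 positive -> not definite
Clause 4: 1 positive -> definite
Definite clause count = 2.

2


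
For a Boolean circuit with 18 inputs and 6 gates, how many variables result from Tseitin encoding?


The Tseitin transformation introduces one auxiliary variable per gate.
Total variables = inputs + gates = 18 + 6 = 24.

24


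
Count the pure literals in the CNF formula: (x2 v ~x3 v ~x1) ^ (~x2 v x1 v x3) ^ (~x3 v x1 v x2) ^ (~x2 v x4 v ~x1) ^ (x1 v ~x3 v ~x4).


A pure literal appears in only one polarity across all clauses.
No pure literals found.
Count = 0.

0


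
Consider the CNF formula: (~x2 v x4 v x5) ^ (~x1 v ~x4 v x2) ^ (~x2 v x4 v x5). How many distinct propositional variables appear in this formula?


Identify each distinct variable in the formula.
Variables found: x1, x2, x4, x5.
Total distinct variables = 4.

4


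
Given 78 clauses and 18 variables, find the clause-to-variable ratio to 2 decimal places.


Clause-to-variable ratio = clauses / variables.
78 / 18 = 4.33.

4.33


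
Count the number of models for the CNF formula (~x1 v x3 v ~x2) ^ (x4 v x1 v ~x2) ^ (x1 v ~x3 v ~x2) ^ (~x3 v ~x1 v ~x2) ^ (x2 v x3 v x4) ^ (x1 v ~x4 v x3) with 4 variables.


Enumerate all 16 truth assignments over 4 variables.
Test each against every clause.
Satisfying assignments found: 5.

5


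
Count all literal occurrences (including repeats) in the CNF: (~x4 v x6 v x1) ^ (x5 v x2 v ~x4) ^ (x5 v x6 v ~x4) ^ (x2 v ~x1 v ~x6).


Clause lengths: 3, 3, 3, 3.
Sum = 3 + 3 + 3 + 3 = 12.

12


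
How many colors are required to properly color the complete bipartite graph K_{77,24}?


K_{77,24} is bipartite by definition: the two parts are independent sets, with every edge crossing between them.
Color all vertices in one part with color 1 and all vertices in the other part with color 2.
Since the graph has at least one edge, one color does not suffice.
Chromatic number = 2.

2


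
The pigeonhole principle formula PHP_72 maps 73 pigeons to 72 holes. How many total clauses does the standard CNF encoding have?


The PHP encoding has two parts:
1) At-least-one-hole clauses: 73 (one per pigeon, each with 72 literals).
2) At-most-one-pigeon-per-hole clauses: 72 holes * C(73,2) = 72 * 2628 = 189216.
Total clauses = 73 + 189216 = 189289.

189289


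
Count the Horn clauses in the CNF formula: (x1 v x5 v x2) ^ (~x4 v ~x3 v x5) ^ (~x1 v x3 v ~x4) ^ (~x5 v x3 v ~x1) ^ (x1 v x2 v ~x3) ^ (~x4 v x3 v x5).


A Horn clause has at most one positive literal.
Clause 1: 3 positive lit(s) -> not Horn
Clause 2: 1 positive lit(s) -> Horn
Clause 3: 1 positive lit(s) -> Horn
Clause 4: 1 positive lit(s) -> Horn
Clause 5: 2 positive lit(s) -> not Horn
Clause 6: 2 positive lit(s) -> not Horn
Total Horn clauses = 3.

3


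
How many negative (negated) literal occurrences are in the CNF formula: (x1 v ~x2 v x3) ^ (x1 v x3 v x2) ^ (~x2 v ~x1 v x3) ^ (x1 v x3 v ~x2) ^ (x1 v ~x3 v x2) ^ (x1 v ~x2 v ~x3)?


Scan each clause for negated literals.
Clause 1: 1 negative; Clause 2: 0 negative; Clause 3: 2 negative; Clause 4: 1 negative; Clause 5: 1 negative; Clause 6: 2 negative.
Total negative literal occurrences = 7.

7


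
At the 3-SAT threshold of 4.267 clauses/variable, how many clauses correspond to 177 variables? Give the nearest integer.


The 3-SAT phase transition occurs at approximately 4.267 clauses per variable.
m = 4.267 * 177 = 755.259.
Rounded to nearest integer: 755.

755


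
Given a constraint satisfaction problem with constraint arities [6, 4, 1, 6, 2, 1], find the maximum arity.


The arities are: 6, 4, 1, 6, 2, 1.
Scan for the maximum value.
Maximum arity = 6.

6


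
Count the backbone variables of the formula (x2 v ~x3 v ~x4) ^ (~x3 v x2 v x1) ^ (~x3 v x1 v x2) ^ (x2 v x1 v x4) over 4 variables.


Find all satisfying assignments: 12 model(s).
Check which variables have the same value in every model.
No variable is fixed across all models.
Backbone size = 0.

0


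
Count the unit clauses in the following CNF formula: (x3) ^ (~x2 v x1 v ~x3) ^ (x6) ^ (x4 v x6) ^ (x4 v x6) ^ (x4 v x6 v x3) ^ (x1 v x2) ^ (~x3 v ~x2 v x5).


A unit clause contains exactly one literal.
Unit clauses found: (x3), (x6).
Count = 2.

2


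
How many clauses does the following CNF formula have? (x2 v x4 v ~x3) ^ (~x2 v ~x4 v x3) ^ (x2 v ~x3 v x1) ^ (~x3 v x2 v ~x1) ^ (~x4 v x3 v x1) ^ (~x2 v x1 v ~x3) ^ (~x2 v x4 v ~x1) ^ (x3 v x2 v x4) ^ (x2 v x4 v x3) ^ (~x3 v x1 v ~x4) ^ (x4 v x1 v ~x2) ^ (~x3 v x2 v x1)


Each group enclosed in parentheses joined by ^ is one clause.
Counting the conjuncts: 12 clauses.

12


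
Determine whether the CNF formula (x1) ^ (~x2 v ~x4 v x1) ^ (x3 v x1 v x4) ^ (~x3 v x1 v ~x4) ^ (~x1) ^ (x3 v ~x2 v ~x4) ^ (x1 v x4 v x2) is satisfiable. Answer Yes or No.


Check all 16 possible truth assignments.
Number of satisfying assignments found: 0.
The formula is unsatisfiable.

No


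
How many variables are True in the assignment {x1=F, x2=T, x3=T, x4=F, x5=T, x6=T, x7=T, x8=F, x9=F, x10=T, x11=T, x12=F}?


The weight is the number of variables assigned True.
True variables: x2, x3, x5, x6, x7, x10, x11.
Weight = 7.

7


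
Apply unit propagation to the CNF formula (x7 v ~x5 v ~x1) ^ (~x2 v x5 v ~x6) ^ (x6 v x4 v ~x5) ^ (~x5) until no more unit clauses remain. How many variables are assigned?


Unit propagation repeatedly assigns the literal in any unit clause, then simplifies.
Assignments in order: x5 = F.
No further unit clauses remain.
Total variables assigned = 1.

1


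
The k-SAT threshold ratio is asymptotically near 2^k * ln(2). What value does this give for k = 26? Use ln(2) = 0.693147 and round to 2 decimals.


Using the asymptotic formula: threshold ~ 2^k * ln(2).
2^26 = 67108864.
67108864 * 0.693147 = 46516307.76.

46516307.76


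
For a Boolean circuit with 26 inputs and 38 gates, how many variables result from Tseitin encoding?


The Tseitin transformation introduces one auxiliary variable per gate.
Total variables = inputs + gates = 26 + 38 = 64.

64


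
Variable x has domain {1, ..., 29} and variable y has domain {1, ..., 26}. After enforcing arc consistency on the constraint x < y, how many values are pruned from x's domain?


For the constraint x < y, x needs a supporting value in y's domain.
x can be at most 25 (one less than y's maximum).
Valid x values from domain: 25 out of 29.
Pruned = 29 - 25 = 4.

4


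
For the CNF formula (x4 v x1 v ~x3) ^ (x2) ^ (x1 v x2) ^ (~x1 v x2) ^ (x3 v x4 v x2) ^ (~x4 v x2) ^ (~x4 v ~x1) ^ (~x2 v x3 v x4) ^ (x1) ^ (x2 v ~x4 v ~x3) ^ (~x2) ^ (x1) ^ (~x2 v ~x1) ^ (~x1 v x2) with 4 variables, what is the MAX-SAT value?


Enumerate all 16 truth assignments.
For each, count how many of the 14 clauses are satisfied.
The formula is not fully satisfiable, so the maximum is below 14.
Maximum simultaneously satisfiable clauses = 12.

12


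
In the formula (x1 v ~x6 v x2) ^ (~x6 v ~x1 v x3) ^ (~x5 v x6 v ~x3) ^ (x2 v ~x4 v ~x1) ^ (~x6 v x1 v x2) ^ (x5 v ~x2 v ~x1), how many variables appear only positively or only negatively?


A pure literal appears in only one polarity across all clauses.
Pure literals: x4 (negative only).
Count = 1.

1


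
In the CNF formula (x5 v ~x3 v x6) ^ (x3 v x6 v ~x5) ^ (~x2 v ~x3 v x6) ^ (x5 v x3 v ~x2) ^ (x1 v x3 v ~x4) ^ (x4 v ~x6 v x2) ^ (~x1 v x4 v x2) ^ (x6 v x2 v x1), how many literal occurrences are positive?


Scan each clause for unnegated literals.
Clause 1: 2 positive; Clause 2: 2 positive; Clause 3: 1 positive; Clause 4: 2 positive; Clause 5: 2 positive; Clause 6: 2 positive; Clause 7: 2 positive; Clause 8: 3 positive.
Total positive literal occurrences = 16.

16


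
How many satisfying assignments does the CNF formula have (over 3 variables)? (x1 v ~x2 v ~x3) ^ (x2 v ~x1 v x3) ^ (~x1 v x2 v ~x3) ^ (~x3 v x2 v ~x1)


Enumerate all 8 truth assignments over 3 variables.
Test each against every clause.
Satisfying assignments found: 5.

5


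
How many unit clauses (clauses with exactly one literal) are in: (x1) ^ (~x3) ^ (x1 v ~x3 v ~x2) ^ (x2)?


A unit clause contains exactly one literal.
Unit clauses found: (x1), (~x3), (x2).
Count = 3.

3


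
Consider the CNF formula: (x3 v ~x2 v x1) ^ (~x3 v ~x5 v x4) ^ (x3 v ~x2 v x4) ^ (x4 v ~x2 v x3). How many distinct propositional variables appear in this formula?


Identify each distinct variable in the formula.
Variables found: x1, x2, x3, x4, x5.
Total distinct variables = 5.

5


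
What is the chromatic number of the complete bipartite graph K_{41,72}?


K_{41,72} is bipartite by definition: the two parts are independent sets, with every edge crossing between them.
Color all vertices in one part with color 1 and all vertices in the other part with color 2.
Since the graph has at least one edge, one color does not suffice.
Chromatic number = 2.

2


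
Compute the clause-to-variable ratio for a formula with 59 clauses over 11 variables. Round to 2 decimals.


Clause-to-variable ratio = clauses / variables.
59 / 11 = 5.36.

5.36


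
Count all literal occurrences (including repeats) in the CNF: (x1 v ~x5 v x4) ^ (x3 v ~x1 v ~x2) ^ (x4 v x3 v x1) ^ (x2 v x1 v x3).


Clause lengths: 3, 3, 3, 3.
Sum = 3 + 3 + 3 + 3 = 12.

12


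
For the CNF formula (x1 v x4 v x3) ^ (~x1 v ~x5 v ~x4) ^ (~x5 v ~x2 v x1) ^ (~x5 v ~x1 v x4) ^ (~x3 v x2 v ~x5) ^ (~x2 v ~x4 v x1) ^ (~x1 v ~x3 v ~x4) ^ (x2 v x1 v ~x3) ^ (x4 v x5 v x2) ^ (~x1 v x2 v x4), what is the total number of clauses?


Each group enclosed in parentheses joined by ^ is one clause.
Counting the conjuncts: 10 clauses.

10


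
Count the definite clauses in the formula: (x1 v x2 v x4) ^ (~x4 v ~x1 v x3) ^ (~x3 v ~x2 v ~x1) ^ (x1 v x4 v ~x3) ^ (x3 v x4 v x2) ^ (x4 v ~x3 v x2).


A definite clause has exactly one positive literal.
Clause 1: 3 positive -> not definite
Clause 2: 1 positive -> definite
Clause 3: 0 positive -> not definite
Clause 4: 2 positive -> not definite
Clause 5: 3 positive -> not definite
Clause 6: 2 positive -> not definite
Definite clause count = 1.

1


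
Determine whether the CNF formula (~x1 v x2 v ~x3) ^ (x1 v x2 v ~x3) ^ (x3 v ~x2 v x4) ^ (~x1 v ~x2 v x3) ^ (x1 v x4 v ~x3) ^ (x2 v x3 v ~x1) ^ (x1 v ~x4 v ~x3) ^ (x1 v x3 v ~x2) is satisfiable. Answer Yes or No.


Check all 16 possible truth assignments.
Number of satisfying assignments found: 4.
The formula is satisfiable.

Yes


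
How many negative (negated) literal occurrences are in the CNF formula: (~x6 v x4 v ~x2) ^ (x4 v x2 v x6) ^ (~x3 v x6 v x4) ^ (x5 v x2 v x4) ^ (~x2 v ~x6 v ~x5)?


Scan each clause for negated literals.
Clause 1: 2 negative; Clause 2: 0 negative; Clause 3: 1 negative; Clause 4: 0 negative; Clause 5: 3 negative.
Total negative literal occurrences = 6.

6


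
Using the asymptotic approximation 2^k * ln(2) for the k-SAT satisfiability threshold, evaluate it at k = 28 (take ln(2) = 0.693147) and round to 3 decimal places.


Using the asymptotic formula: threshold ~ 2^k * ln(2).
2^28 = 268435456.
268435456 * 0.693147 = 186065231.02.

186065231.02


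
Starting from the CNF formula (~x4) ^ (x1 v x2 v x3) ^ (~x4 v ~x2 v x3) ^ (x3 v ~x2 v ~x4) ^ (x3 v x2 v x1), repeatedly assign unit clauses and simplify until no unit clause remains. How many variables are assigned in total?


Unit propagation repeatedly assigns the literal in any unit clause, then simplifies.
Assignments in order: x4 = F.
No further unit clauses remain.
Total variables assigned = 1.

1


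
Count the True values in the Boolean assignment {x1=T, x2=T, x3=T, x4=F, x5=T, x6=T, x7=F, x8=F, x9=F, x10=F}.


The weight is the number of variables assigned True.
True variables: x1, x2, x3, x5, x6.
Weight = 5.

5


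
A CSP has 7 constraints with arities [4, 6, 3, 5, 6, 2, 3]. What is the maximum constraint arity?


The arities are: 4, 6, 3, 5, 6, 2, 3.
Scan for the maximum value.
Maximum arity = 6.

6


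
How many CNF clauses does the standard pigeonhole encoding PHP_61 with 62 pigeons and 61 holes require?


The PHP encoding has two parts:
1) At-least-one-hole clauses: 62 (one per pigeon, each with 61 literals).
2) At-most-one-pigeon-per-hole clauses: 61 holes * C(62,2) = 61 * 1891 = 115351.
Total clauses = 62 + 115351 = 115413.

115413


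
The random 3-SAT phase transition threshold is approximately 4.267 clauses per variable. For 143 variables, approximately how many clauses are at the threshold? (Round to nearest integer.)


The 3-SAT phase transition occurs at approximately 4.267 clauses per variable.
m = 4.267 * 143 = 610.181.
Rounded to nearest integer: 610.

610


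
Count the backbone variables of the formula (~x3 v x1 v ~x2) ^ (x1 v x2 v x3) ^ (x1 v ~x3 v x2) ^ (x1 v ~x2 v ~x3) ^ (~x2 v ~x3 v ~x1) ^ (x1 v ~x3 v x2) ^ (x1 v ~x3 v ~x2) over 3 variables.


Find all satisfying assignments: 4 model(s).
Check which variables have the same value in every model.
No variable is fixed across all models.
Backbone size = 0.

0


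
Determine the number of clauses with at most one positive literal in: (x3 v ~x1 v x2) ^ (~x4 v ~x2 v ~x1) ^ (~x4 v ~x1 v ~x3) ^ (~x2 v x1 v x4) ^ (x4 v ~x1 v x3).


A Horn clause has at most one positive literal.
Clause 1: 2 positive lit(s) -> not Horn
Clause 2: 0 positive lit(s) -> Horn
Clause 3: 0 positive lit(s) -> Horn
Clause 4: 2 positive lit(s) -> not Horn
Clause 5: 2 positive lit(s) -> not Horn
Total Horn clauses = 2.

2


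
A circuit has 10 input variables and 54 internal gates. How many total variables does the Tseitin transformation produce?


The Tseitin transformation introduces one auxiliary variable per gate.
Total variables = inputs + gates = 10 + 54 = 64.

64


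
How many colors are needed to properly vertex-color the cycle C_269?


An odd cycle cannot be 2-colored: alternating two colors around the cycle returns to the start with a conflict.
Since 269 is odd, three colors are required (and three suffice).
Chromatic number = 3.

3


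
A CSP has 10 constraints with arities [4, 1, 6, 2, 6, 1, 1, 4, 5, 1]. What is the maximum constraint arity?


The arities are: 4, 1, 6, 2, 6, 1, 1, 4, 5, 1.
Scan for the maximum value.
Maximum arity = 6.

6


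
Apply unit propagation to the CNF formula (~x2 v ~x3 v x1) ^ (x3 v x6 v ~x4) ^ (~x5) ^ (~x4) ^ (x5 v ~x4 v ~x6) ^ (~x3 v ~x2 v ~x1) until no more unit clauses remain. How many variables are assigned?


Unit propagation repeatedly assigns the literal in any unit clause, then simplifies.
Assignments in order: x5 = F, x4 = F.
No further unit clauses remain.
Total variables assigned = 2.

2


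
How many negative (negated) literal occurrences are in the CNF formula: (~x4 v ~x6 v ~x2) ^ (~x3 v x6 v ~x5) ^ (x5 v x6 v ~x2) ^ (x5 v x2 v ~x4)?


Scan each clause for negated literals.
Clause 1: 3 negative; Clause 2: 2 negative; Clause 3: 1 negative; Clause 4: 1 negative.
Total negative literal occurrences = 7.

7


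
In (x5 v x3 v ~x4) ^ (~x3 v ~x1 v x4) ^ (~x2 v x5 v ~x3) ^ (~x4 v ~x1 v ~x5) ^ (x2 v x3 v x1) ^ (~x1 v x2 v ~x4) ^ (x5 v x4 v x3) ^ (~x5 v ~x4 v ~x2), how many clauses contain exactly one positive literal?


A definite clause has exactly one positive literal.
Clause 1: 2 positive -> not definite
Clause 2: 1 positive -> definite
Clause 3: 1 positive -> definite
Clause 4: 0 positive -> not definite
Clause 5: 3 positive -> not definite
Clause 6: 1 positive -> definite
Clause 7: 3 positive -> not definite
Clause 8: 0 positive -> not definite
Definite clause count = 3.

3


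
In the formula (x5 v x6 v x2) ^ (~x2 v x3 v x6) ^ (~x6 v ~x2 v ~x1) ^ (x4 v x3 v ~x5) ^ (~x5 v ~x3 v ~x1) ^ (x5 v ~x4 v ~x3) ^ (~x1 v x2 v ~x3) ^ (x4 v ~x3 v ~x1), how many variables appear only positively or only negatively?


A pure literal appears in only one polarity across all clauses.
Pure literals: x1 (negative only).
Count = 1.

1


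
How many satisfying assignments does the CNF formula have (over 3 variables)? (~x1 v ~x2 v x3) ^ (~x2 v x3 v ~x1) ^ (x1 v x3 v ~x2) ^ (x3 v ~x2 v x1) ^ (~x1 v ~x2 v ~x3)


Enumerate all 8 truth assignments over 3 variables.
Test each against every clause.
Satisfying assignments found: 5.

5


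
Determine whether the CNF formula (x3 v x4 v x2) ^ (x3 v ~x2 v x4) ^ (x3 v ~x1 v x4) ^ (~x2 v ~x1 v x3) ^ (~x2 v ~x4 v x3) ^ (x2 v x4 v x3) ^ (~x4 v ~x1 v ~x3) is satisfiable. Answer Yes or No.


Check all 16 possible truth assignments.
Number of satisfying assignments found: 8.
The formula is satisfiable.

Yes


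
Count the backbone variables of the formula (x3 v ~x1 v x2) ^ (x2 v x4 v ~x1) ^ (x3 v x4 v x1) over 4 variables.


Find all satisfying assignments: 11 model(s).
Check which variables have the same value in every model.
No variable is fixed across all models.
Backbone size = 0.

0


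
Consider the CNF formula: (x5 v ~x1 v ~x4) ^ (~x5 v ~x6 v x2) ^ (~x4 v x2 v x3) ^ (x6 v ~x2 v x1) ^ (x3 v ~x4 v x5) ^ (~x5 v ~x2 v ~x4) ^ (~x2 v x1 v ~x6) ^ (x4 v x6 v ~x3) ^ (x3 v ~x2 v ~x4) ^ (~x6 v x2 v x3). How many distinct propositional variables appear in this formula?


Identify each distinct variable in the formula.
Variables found: x1, x2, x3, x4, x5, x6.
Total distinct variables = 6.

6


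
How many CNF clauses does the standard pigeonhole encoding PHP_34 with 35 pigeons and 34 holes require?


The PHP encoding has two parts:
1) At-least-one-hole clauses: 35 (one per pigeon, each with 34 literals).
2) At-most-one-pigeon-per-hole clauses: 34 holes * C(35,2) = 34 * 595 = 20230.
Total clauses = 35 + 20230 = 20265.

20265


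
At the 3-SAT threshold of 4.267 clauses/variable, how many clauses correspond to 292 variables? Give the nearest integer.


The 3-SAT phase transition occurs at approximately 4.267 clauses per variable.
m = 4.267 * 292 = 1245.964.
Rounded to nearest integer: 1246.

1246


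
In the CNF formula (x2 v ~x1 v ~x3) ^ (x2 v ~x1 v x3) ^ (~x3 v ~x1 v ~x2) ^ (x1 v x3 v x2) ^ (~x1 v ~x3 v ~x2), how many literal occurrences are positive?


Scan each clause for unnegated literals.
Clause 1: 1 positive; Clause 2: 2 positive; Clause 3: 0 positive; Clause 4: 3 positive; Clause 5: 0 positive.
Total positive literal occurrences = 6.

6


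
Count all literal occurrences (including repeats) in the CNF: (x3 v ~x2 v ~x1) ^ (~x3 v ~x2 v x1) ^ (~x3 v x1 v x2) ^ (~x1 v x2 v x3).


Clause lengths: 3, 3, 3, 3.
Sum = 3 + 3 + 3 + 3 = 12.

12


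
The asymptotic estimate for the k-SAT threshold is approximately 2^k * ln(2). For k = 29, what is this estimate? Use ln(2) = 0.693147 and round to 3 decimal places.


Using the asymptotic formula: threshold ~ 2^k * ln(2).
2^29 = 536870912.
536870912 * 0.693147 = 372130462.04.

372130462.04


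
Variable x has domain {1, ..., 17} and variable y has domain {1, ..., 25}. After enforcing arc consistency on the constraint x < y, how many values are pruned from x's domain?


For the constraint x < y, x needs a supporting value in y's domain.
x can be at most 24 (one less than y's maximum).
Valid x values from domain: 17 out of 17.
Pruned = 17 - 17 = 0.

0


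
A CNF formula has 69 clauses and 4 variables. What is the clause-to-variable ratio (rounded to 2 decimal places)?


Clause-to-variable ratio = clauses / variables.
69 / 4 = 17.25.

17.25


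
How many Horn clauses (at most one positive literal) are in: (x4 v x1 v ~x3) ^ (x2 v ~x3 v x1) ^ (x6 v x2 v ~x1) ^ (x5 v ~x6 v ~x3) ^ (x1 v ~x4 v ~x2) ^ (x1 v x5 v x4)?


A Horn clause has at most one positive literal.
Clause 1: 2 positive lit(s) -> not Horn
Clause 2: 2 positive lit(s) -> not Horn
Clause 3: 2 positive lit(s) -> not Horn
Clause 4: 1 positive lit(s) -> Horn
Clause 5: 1 positive lit(s) -> Horn
Clause 6: 3 positive lit(s) -> not Horn
Total Horn clauses = 2.

2


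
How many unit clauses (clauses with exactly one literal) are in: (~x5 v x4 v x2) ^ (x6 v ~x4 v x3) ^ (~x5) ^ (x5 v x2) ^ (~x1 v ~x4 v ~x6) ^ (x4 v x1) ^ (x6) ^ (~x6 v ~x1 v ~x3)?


A unit clause contains exactly one literal.
Unit clauses found: (~x5), (x6).
Count = 2.

2


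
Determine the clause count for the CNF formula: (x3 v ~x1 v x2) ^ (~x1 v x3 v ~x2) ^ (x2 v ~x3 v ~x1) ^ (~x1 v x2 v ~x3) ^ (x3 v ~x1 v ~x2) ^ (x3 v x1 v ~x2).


Each group enclosed in parentheses joined by ^ is one clause.
Counting the conjuncts: 6 clauses.

6


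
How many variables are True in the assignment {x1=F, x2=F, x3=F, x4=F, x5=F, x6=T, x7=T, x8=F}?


The weight is the number of variables assigned True.
True variables: x6, x7.
Weight = 2.

2


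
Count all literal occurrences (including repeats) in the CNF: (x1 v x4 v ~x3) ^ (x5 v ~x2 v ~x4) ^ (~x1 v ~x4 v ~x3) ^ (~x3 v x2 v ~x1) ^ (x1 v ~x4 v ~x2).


Clause lengths: 3, 3, 3, 3, 3.
Sum = 3 + 3 + 3 + 3 + 3 = 15.

15


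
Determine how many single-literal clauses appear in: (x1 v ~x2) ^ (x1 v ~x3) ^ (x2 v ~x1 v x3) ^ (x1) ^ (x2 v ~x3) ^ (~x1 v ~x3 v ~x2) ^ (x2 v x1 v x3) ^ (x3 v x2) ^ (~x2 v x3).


A unit clause contains exactly one literal.
Unit clauses found: (x1).
Count = 1.

1


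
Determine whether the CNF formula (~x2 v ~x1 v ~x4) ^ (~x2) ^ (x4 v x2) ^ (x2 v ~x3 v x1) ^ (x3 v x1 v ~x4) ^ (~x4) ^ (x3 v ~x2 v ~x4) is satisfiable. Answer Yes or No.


Check all 16 possible truth assignments.
Number of satisfying assignments found: 0.
The formula is unsatisfiable.

No


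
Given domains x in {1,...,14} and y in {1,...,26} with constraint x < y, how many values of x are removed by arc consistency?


For the constraint x < y, x needs a supporting value in y's domain.
x can be at most 25 (one less than y's maximum).
Valid x values from domain: 14 out of 14.
Pruned = 14 - 14 = 0.

0


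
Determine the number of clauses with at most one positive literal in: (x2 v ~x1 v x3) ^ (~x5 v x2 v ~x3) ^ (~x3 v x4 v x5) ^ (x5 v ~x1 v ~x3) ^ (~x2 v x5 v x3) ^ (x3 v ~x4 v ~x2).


A Horn clause has at most one positive literal.
Clause 1: 2 positive lit(s) -> not Horn
Clause 2: 1 positive lit(s) -> Horn
Clause 3: 2 positive lit(s) -> not Horn
Clause 4: 1 positive lit(s) -> Horn
Clause 5: 2 positive lit(s) -> not Horn
Clause 6: 1 positive lit(s) -> Horn
Total Horn clauses = 3.

3


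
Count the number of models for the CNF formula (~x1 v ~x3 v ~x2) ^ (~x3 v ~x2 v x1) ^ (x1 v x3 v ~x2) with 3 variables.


Enumerate all 8 truth assignments over 3 variables.
Test each against every clause.
Satisfying assignments found: 5.

5


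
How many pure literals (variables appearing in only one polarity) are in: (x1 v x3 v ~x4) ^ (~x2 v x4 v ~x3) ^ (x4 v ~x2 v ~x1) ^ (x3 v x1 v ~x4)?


A pure literal appears in only one polarity across all clauses.
Pure literals: x2 (negative only).
Count = 1.

1


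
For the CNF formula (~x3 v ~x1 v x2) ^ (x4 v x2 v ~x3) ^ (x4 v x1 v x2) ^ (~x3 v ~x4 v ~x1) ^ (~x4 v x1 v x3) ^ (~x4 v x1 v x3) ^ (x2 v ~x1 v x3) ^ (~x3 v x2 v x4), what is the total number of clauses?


Each group enclosed in parentheses joined by ^ is one clause.
Counting the conjuncts: 8 clauses.

8


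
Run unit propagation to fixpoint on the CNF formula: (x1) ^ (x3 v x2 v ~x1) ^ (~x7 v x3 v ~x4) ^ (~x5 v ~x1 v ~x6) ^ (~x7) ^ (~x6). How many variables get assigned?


Unit propagation repeatedly assigns the literal in any unit clause, then simplifies.
Assignments in order: x1 = T, x7 = F, x6 = F.
No further unit clauses remain.
Total variables assigned = 3.

3


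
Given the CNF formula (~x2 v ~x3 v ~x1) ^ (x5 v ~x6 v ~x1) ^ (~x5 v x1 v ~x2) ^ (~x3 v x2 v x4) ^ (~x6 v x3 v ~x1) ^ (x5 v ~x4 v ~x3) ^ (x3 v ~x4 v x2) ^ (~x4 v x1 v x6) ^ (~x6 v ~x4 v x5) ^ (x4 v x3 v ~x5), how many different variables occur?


Identify each distinct variable in the formula.
Variables found: x1, x2, x3, x4, x5, x6.
Total distinct variables = 6.

6


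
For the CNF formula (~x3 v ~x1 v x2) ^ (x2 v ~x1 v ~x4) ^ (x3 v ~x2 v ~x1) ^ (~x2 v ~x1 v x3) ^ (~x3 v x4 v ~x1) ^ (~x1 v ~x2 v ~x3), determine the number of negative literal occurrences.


Scan each clause for negated literals.
Clause 1: 2 negative; Clause 2: 2 negative; Clause 3: 2 negative; Clause 4: 2 negative; Clause 5: 2 negative; Clause 6: 3 negative.
Total negative literal occurrences = 13.

13


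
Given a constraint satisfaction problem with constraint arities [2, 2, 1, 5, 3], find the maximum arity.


The arities are: 2, 2, 1, 5, 3.
Scan for the maximum value.
Maximum arity = 5.

5


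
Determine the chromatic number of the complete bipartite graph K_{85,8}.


K_{85,8} is bipartite by definition: the two parts are independent sets, with every edge crossing between them.
Color all vertices in one part with color 1 and all vertices in the other part with color 2.
Since the graph has at least one edge, one color does not suffice.
Chromatic number = 2.

2


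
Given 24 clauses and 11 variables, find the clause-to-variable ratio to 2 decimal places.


Clause-to-variable ratio = clauses / variables.
24 / 11 = 2.18.

2.18


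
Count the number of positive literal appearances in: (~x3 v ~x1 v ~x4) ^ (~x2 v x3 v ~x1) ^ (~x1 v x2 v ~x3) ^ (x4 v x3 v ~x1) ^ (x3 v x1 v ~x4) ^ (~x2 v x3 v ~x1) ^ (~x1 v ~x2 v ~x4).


Scan each clause for unnegated literals.
Clause 1: 0 positive; Clause 2: 1 positive; Clause 3: 1 positive; Clause 4: 2 positive; Clause 5: 2 positive; Clause 6: 1 positive; Clause 7: 0 positive.
Total positive literal occurrences = 7.

7


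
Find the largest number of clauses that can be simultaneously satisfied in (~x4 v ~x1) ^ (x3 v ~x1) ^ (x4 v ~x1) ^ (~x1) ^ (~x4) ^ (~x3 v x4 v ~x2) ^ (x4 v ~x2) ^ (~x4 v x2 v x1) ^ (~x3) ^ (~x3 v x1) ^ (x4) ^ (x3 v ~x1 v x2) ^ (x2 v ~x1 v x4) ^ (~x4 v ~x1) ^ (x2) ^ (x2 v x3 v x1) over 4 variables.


Enumerate all 16 truth assignments.
For each, count how many of the 16 clauses are satisfied.
The formula is not fully satisfiable, so the maximum is below 16.
Maximum simultaneously satisfiable clauses = 15.

15


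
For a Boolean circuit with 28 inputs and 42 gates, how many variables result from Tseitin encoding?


The Tseitin transformation introduces one auxiliary variable per gate.
Total variables = inputs + gates = 28 + 42 = 70.

70


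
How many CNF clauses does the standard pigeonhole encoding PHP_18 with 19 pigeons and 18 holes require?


The PHP encoding has two parts:
1) At-least-one-hole clauses: 19 (one per pigeon, each with 18 literals).
2) At-most-one-pigeon-per-hole clauses: 18 holes * C(19,2) = 18 * 171 = 3078.
Total clauses = 19 + 3078 = 3097.

3097


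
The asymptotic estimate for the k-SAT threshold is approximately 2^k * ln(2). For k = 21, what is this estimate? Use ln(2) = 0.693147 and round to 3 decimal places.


Using the asymptotic formula: threshold ~ 2^k * ln(2).
2^21 = 2097152.
2097152 * 0.693147 = 1453634.617.

1453634.617


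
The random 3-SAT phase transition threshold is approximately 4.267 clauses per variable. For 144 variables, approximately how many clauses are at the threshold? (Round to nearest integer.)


The 3-SAT phase transition occurs at approximately 4.267 clauses per variable.
m = 4.267 * 144 = 614.448.
Rounded to nearest integer: 614.

614


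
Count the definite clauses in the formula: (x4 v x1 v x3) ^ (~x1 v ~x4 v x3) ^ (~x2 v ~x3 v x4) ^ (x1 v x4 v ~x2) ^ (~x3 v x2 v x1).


A definite clause has exactly one positive literal.
Clause 1: 3 positive -> not definite
Clause 2: 1 positive -> definite
Clause 3: 1 positive -> definite
Clause 4: 2 positive -> not definite
Clause 5: 2 positive -> not definite
Definite clause count = 2.

2


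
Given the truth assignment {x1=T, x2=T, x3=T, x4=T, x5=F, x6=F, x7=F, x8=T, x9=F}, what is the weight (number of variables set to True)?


The weight is the number of variables assigned True.
True variables: x1, x2, x3, x4, x8.
Weight = 5.

5


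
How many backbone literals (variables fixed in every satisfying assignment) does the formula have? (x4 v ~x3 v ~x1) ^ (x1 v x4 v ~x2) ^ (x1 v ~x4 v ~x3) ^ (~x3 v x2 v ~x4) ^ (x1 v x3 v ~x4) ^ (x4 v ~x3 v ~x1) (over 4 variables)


Find all satisfying assignments: 7 model(s).
Check which variables have the same value in every model.
No variable is fixed across all models.
Backbone size = 0.

0


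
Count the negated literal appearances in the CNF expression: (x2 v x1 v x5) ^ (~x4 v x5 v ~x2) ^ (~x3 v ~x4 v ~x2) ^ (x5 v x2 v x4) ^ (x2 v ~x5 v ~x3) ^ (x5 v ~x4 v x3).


Scan each clause for negated literals.
Clause 1: 0 negative; Clause 2: 2 negative; Clause 3: 3 negative; Clause 4: 0 negative; Clause 5: 2 negative; Clause 6: 1 negative.
Total negative literal occurrences = 8.

8


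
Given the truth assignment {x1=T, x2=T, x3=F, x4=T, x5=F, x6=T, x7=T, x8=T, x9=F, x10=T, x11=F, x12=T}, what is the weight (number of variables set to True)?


The weight is the number of variables assigned True.
True variables: x1, x2, x4, x6, x7, x8, x10, x12.
Weight = 8.

8


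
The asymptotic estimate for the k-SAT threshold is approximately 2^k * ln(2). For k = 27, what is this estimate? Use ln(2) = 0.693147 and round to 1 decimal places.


Using the asymptotic formula: threshold ~ 2^k * ln(2).
2^27 = 134217728.
134217728 * 0.693147 = 93032615.5.

93032615.5


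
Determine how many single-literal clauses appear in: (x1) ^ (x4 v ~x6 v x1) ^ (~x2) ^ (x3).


A unit clause contains exactly one literal.
Unit clauses found: (x1), (~x2), (x3).
Count = 3.

3


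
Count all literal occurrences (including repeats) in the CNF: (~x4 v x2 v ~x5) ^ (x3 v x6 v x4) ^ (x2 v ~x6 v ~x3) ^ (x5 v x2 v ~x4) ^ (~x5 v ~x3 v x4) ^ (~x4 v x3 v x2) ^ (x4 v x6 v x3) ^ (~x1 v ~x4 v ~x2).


Clause lengths: 3, 3, 3, 3, 3, 3, 3, 3.
Sum = 3 + 3 + 3 + 3 + 3 + 3 + 3 + 3 = 24.

24


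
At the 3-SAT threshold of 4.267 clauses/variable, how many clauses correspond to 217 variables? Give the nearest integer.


The 3-SAT phase transition occurs at approximately 4.267 clauses per variable.
m = 4.267 * 217 = 925.939.
Rounded to nearest integer: 926.

926


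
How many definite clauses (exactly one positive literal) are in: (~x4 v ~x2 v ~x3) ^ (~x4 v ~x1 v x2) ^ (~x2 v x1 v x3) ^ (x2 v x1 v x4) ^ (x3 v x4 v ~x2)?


A definite clause has exactly one positive literal.
Clause 1: 0 positive -> not definite
Clause 2: 1 positive -> definite
Clause 3: 2 positive -> not definite
Clause 4: 3 positive -> not definite
Clause 5: 2 positive -> not definite
Definite clause count = 1.

1


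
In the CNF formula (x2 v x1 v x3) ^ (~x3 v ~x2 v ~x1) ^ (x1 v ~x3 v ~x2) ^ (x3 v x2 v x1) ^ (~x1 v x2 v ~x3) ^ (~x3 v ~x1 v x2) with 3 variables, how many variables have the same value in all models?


Find all satisfying assignments: 4 model(s).
Check which variables have the same value in every model.
No variable is fixed across all models.
Backbone size = 0.

0


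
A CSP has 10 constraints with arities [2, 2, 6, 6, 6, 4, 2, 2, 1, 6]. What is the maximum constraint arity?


The arities are: 2, 2, 6, 6, 6, 4, 2, 2, 1, 6.
Scan for the maximum value.
Maximum arity = 6.

6


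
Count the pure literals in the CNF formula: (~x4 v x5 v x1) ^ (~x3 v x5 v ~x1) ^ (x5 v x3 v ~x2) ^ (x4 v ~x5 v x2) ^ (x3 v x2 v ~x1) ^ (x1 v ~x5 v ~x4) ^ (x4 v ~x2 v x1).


A pure literal appears in only one polarity across all clauses.
No pure literals found.
Count = 0.

0


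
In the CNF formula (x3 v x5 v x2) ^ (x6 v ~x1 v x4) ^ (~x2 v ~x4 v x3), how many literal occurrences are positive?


Scan each clause for unnegated literals.
Clause 1: 3 positive; Clause 2: 2 positive; Clause 3: 1 positive.
Total positive literal occurrences = 6.

6


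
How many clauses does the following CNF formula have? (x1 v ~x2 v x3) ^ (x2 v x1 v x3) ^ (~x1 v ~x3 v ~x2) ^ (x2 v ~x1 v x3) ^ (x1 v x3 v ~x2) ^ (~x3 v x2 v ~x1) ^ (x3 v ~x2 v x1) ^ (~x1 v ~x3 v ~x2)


Each group enclosed in parentheses joined by ^ is one clause.
Counting the conjuncts: 8 clauses.

8


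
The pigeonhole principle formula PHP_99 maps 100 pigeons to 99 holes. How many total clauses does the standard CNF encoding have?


The PHP encoding has two parts:
1) At-least-one-hole clauses: 100 (one per pigeon, each with 99 literals).
2) At-most-one-pigeon-per-hole clauses: 99 holes * C(100,2) = 99 * 4950 = 490050.
Total clauses = 100 + 490050 = 490150.

490150


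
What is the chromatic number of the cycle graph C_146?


A cycle on an even number of vertices is bipartite: alternate two colors around the cycle.
Since 146 is even, two colors suffice, and at least two are needed because the graph has edges.
Chromatic number = 2.

2


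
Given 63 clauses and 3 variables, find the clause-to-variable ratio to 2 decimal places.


Clause-to-variable ratio = clauses / variables.
63 / 3 = 21.0.

21.0


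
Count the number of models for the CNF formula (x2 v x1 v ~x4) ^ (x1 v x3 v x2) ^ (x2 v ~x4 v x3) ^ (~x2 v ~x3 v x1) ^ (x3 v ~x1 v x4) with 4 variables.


Enumerate all 16 truth assignments over 4 variables.
Test each against every clause.
Satisfying assignments found: 8.

8


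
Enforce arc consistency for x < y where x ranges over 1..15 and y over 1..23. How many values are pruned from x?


For the constraint x < y, x needs a supporting value in y's domain.
x can be at most 22 (one less than y's maximum).
Valid x values from domain: 15 out of 15.
Pruned = 15 - 15 = 0.

0


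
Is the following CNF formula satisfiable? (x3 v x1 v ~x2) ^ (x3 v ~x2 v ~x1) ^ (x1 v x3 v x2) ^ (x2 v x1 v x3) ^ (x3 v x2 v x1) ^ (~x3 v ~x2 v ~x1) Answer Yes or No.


Check all 8 possible truth assignments.
Number of satisfying assignments found: 4.
The formula is satisfiable.

Yes


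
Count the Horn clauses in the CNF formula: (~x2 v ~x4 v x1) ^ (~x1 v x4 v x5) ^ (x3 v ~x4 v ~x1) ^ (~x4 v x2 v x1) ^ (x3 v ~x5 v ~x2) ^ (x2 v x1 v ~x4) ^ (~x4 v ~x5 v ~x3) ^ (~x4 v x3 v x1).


A Horn clause has at most one positive literal.
Clause 1: 1 positive lit(s) -> Horn
Clause 2: 2 positive lit(s) -> not Horn
Clause 3: 1 positive lit(s) -> Horn
Clause 4: 2 positive lit(s) -> not Horn
Clause 5: 1 positive lit(s) -> Horn
Clause 6: 2 positive lit(s) -> not Horn
Clause 7: 0 positive lit(s) -> Horn
Clause 8: 2 positive lit(s) -> not Horn
Total Horn clauses = 4.

4


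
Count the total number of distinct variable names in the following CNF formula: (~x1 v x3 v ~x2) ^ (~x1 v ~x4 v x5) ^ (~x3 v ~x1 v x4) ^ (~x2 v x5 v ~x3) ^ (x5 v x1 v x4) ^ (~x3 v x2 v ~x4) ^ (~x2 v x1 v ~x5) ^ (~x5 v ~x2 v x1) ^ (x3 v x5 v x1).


Identify each distinct variable in the formula.
Variables found: x1, x2, x3, x4, x5.
Total distinct variables = 5.

5


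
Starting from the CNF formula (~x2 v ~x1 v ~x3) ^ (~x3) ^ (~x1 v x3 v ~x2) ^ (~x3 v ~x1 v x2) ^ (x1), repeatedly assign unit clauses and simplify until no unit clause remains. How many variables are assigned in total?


Unit propagation repeatedly assigns the literal in any unit clause, then simplifies.
Assignments in order: x3 = F, x1 = T, x2 = F.
No further unit clauses remain.
Total variables assigned = 3.

3


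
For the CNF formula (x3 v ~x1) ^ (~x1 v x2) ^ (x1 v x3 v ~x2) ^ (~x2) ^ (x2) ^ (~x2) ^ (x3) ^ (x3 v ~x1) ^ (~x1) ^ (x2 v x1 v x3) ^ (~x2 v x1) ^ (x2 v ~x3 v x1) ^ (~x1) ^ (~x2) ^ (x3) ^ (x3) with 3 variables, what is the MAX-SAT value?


Enumerate all 8 truth assignments.
For each, count how many of the 16 clauses are satisfied.
The formula is not fully satisfiable, so the maximum is below 16.
Maximum simultaneously satisfiable clauses = 14.

14


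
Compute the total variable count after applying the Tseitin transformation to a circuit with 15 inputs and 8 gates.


The Tseitin transformation introduces one auxiliary variable per gate.
Total variables = inputs + gates = 15 + 8 = 23.

23


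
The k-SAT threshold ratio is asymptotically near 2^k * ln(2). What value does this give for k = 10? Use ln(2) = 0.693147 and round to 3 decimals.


Using the asymptotic formula: threshold ~ 2^k * ln(2).
2^10 = 1024.
1024 * 0.693147 = 709.783.

709.783
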